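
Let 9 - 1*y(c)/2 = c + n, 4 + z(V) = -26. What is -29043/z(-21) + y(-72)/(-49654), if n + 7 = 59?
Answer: 240349897/248270 ≈ 968.10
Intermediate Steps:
n = 52 (n = -7 + 59 = 52)
z(V) = -30 (z(V) = -4 - 26 = -30)
y(c) = -86 - 2*c (y(c) = 18 - 2*(c + 52) = 18 - 2*(52 + c) = 18 + (-104 - 2*c) = -86 - 2*c)
-29043/z(-21) + y(-72)/(-49654) = -29043/(-30) + (-86 - 2*(-72))/(-49654) = -29043*(-1/30) + (-86 + 144)*(-1/49654) = 9681/10 + 58*(-1/49654) = 9681/10 - 29/24827 = 240349897/248270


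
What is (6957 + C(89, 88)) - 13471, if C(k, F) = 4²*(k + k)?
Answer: -3666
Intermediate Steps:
C(k, F) = 32*k (C(k, F) = 16*(2*k) = 32*k)
(6957 + C(89, 88)) - 13471 = (6957 + 32*89) - 13471 = (6957 + 2848) - 13471 = 9805 - 13471 = -3666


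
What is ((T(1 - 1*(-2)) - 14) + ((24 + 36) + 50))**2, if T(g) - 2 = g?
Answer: 10201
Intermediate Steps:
T(g) = 2 + g
((T(1 - 1*(-2)) - 14) + ((24 + 36) + 50))**2 = (((2 + (1 - 1*(-2))) - 14) + ((24 + 36) + 50))**2 = (((2 + (1 + 2)) - 14) + (60 + 50))**2 = (((2 + 3) - 14) + 110)**2 = ((5 - 14) + 110)**2 = (-9 + 110)**2 = 101**2 = 10201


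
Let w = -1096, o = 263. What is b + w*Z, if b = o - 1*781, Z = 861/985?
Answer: -1453886/985 ≈ -1476.0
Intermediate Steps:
Z = 861/985 (Z = 861*(1/985) = 861/985 ≈ 0.87411)
b = -518 (b = 263 - 1*781 = 263 - 781 = -518)
b + w*Z = -518 - 1096*861/985 = -518 - 943656/985 = -1453886/985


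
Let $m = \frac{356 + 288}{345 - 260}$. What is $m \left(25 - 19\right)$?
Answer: $\frac{3864}{85} \approx 45.459$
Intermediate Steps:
$m = \frac{644}{85} \approx 7.5765$
$m \left(25 - 19\right) = \frac{644 \left(25 - 19\right)}{85} = \frac{644}{85} \cdot 6 = \frac{3864}{85}$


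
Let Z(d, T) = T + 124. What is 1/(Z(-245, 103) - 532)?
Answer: -1/305 ≈ -0.0032787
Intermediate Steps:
Z(d, T) = 124 + T
1/(Z(-245, 103) - 532) = 1/((124 + 103) - 532) = 1/(227 - 532) = 1/(-305) = -1/305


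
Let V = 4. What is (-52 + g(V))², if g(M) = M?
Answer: 2304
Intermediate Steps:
(-52 + g(V))² = (-52 + 4)² = (-48)² = 2304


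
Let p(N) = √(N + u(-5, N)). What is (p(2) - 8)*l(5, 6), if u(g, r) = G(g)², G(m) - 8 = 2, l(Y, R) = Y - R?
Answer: 8 - √102 ≈ -2.0995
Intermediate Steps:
G(m) = 10 (G(m) = 8 + 2 = 10)
u(g, r) = 100 (u(g, r) = 10² = 100)
p(N) = √(100 + N) (p(N) = √(N + 100) = √(100 + N))
(p(2) - 8)*l(5, 6) = (√(100 + 2) - 8)*(5 - 1*6) = (√102 - 8)*(5 - 6) = (-8 + √102)*(-1) = 8 - √102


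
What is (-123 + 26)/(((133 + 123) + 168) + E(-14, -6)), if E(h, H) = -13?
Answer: -97/411 ≈ -0.23601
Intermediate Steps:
(-123 + 26)/(((133 + 123) + 168) + E(-14, -6)) = (-123 + 26)/(((133 + 123) + 168) - 13) = -97/((256 + 168) - 13) = -97/(424 - 13) = -97/411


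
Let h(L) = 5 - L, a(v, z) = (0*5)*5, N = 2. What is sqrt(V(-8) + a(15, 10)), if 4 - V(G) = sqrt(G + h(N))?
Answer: sqrt(4 - I*sqrt(5)) ≈ 2.0715 - 0.53971*I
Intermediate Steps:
a(v, z) = 0 (a(v, z) = 0*5 = 0)
h(L) = 5 - L
V(G) = 4 - sqrt(3 + G) (V(G) = 4 - sqrt(G + (5 - 1*2)) = 4 - sqrt(G + (5 - 2)) = 4 - sqrt(G + 3) = 4 - sqrt(3 + G))
sqrt(V(-8) + a(15, 10)) = sqrt((4 - sqrt(3 - 8)) + 0) = sqrt((4 - sqrt(-5)) + 0) = sqrt((4 - I*sqrt(5)) + 0) = sqrt(4 - I*sqrt(5))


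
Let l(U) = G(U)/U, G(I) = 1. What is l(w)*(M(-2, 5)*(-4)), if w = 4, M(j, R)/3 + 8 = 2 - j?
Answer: 12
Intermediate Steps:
M(j, R) = -18 - 3*j (M(j, R) = -24 + 3*(2 - j) = -24 + (6 - 3*j) = -18 - 3*j)
l(U) = 1/U
l(w)*(M(-2, 5)*(-4)) = ((-18 - 3*(-2))*(-4))/4 = ((-18 + 6)*(-4))/4 = (-12*(-4))/4 = (¼)*48 = 12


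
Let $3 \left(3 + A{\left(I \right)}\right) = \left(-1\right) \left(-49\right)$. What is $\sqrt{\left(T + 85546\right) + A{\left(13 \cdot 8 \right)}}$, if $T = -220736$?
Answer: $\frac{i \sqrt{1216590}}{3} \approx 367.66 i$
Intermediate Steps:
$A{\left(I \right)} = \frac{40}{3}$ ($A{\left(I \right)} = -3 + \frac{\left(-1\right) \left(-49\right)}{3} = -3 + \frac{1}{3} \cdot 49 = -3 + \frac{49}{3} = \frac{40}{3}$)
$\sqrt{\left(T + 85546\right) + A{\left(13 \cdot 8 \right)}} = \sqrt{\left(-220736 + 85546\right) + \frac{40}{3}} = \sqrt{-135190 + \frac{40}{3}} = \sqrt{- \frac{405530}{3}} = \frac{i \sqrt{1216590}}{3}$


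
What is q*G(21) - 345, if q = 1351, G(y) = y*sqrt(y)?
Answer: -345 + 28371*sqrt(21) ≈ 1.2967e+5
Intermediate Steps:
G(y) = y**(3/2)
q*G(21) - 345 = 1351*21**(3/2) - 345 = 1351*(21*sqrt(21)) - 345 = 28371*sqrt(21) - 345 = -345 + 28371*sqrt(21)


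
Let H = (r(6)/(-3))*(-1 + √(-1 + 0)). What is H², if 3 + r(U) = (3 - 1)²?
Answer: (1 - I)²/9 ≈ -0.22222*I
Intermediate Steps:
r(U) = 1 (r(U) = -3 + (3 - 1)² = -3 + 2² = -3 + 4 = 1)
H = ⅓ - I/3 (H = (1/(-3))*(-1 + √(-1 + 0)) = (1*(-⅓))*(-1 + √(-1)) = -(-1 + I)/3 = ⅓ - I/3 ≈ 0.33333 - 0.33333*I)
H² = (⅓ - I/3)²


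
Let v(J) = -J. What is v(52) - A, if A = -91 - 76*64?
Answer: 4903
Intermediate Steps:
A = -4955 (A = -91 - 4864 = -4955)
v(52) - A = -1*52 - 1*(-4955) = -52 + 4955 = 4903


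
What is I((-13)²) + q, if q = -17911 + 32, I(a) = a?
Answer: -17710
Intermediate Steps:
q = -17879
I((-13)²) + q = (-13)² - 17879 = 169 - 17879 = -17710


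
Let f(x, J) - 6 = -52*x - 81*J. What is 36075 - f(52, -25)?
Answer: 36748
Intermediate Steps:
f(x, J) = 6 - 81*J - 52*x (f(x, J) = 6 + (-52*x - 81*J) = 6 + (-81*J - 52*x) = 6 - 81*J - 52*x)
36075 - f(52, -25) = 36075 - (6 - 81*(-25) - 52*52) = 36075 - (6 + 2025 - 2704) = 36075 - 1*(-673) = 36075 + 673 = 36748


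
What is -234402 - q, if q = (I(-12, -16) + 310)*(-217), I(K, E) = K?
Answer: -169736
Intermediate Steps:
q = -64666 (q = (-12 + 310)*(-217) = 298*(-217) = -64666)
-234402 - q = -234402 - 1*(-64666) = -234402 + 64666 = -169736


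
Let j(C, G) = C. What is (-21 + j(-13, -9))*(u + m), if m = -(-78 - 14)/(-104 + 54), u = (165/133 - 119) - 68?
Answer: 21208112/3325 ≈ 6378.4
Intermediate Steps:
u = -24706/133 (u = (165*(1/133) - 119) - 68 = (165/133 - 119) - 68 = -15662/133 - 68 = -24706/133 ≈ -185.76)
m = -46/25 (m = -(-92)/(-50) = -(-92)*(-1)/50 = -1*46/25 = -46/25 ≈ -1.8400)
(-21 + j(-13, -9))*(u + m) = (-21 - 13)*(-24706/133 - 46/25) = -34*(-623768/3325) = 21208112/3325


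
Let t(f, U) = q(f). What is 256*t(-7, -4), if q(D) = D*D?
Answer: 12544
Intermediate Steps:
q(D) = D²
t(f, U) = f²
256*t(-7, -4) = 256*(-7)² = 256*49 = 12544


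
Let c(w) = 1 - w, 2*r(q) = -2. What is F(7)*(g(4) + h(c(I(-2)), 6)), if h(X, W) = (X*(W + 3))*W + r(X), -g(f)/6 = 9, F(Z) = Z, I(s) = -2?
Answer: 749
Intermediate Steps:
r(q) = -1 (r(q) = (½)*(-2) = -1)
g(f) = -54 (g(f) = -6*9 = -54)
h(X, W) = -1 + W*X*(3 + W) (h(X, W) = (X*(W + 3))*W - 1 = (X*(3 + W))*W - 1 = W*X*(3 + W) - 1 = -1 + W*X*(3 + W))
F(7)*(g(4) + h(c(I(-2)), 6)) = 7*(-54 + (-1 + (1 - 1*(-2))*6² + 3*6*(1 - 1*(-2)))) = 7*(-54 + (-1 + (1 + 2)*36 + 3*6*(1 + 2))) = 7*(-54 + (-1 + 3*36 + 3*6*3)) = 7*(-54 + (-1 + 108 + 54)) = 7*(-54 + 161) = 7*107 = 749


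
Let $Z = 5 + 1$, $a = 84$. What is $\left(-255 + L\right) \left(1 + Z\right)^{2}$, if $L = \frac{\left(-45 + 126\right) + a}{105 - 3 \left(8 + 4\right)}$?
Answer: $- \frac{284690}{23} \approx -12378.0$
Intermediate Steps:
$Z = 6$
$L = \frac{55}{23}$ ($L = \frac{\left(-45 + 126\right) + 84}{105 - 3 \left(8 + 4\right)} = \frac{81 + 84}{105 - 36} = \frac{165}{105 - 36} = \frac{165}{69} = 165 \cdot \frac{1}{69} = \frac{55}{23} \approx 2.3913$)
$\left(-255 + L\right) \left(1 + Z\right)^{2} = \left(-255 + \frac{55}{23}\right) \left(1 + 6\right)^{2} = - \frac{5810 \cdot 7^{2}}{23} = \left(- \frac{5810}{23}\right) 49 = - \frac{284690}{23}$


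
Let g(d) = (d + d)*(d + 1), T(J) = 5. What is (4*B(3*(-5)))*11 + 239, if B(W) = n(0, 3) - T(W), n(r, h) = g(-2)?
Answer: 195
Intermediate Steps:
g(d) = 2*d*(1 + d) (g(d) = (2*d)*(1 + d) = 2*d*(1 + d))
n(r, h) = 4 (n(r, h) = 2*(-2)*(1 - 2) = 2*(-2)*(-1) = 4)
B(W) = -1 (B(W) = 4 - 1*5 = 4 - 5 = -1)
(4*B(3*(-5)))*11 + 239 = (4*(-1))*11 + 239 = -4*11 + 239 = -44 + 239 = 195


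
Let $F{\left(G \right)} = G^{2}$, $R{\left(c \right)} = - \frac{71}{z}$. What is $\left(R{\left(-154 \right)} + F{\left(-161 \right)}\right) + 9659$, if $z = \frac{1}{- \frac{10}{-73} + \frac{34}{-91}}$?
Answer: $\frac{236469552}{6643} \approx 35597.0$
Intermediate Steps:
$z = - \frac{6643}{1572}$ ($z = \frac{1}{\left(-10\right) \left(- \frac{1}{73}\right) + 34 \left(- \frac{1}{91}\right)} = \frac{1}{\frac{10}{73} - \frac{34}{91}} = \frac{1}{- \frac{1572}{6643}} = - \frac{6643}{1572} \approx -4.2258$)
$R{\left(c \right)} = \frac{111612}{6643}$ ($R{\left(c \right)} = - \frac{71}{- \frac{6643}{1572}} = \left(-71\right) \left(- \frac{1572}{6643}\right) = \frac{111612}{6643}$)
$\left(R{\left(-154 \right)} + F{\left(-161 \right)}\right) + 9659 = \left(\frac{111612}{6643} + \left(-161\right)^{2}\right) + 9659 = \left(\frac{111612}{6643} + 25921\right) + 9659 = \frac{172304815}{6643} + 9659 = \frac{236469552}{6643}$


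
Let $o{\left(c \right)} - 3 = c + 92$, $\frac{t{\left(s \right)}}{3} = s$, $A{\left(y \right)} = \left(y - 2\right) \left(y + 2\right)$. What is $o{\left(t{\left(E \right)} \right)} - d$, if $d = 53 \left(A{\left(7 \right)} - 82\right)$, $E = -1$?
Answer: $2053$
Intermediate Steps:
$A{\left(y \right)} = \left(-2 + y\right) \left(2 + y\right)$
$t{\left(s \right)} = 3 s$
$o{\left(c \right)} = 95 + c$ ($o{\left(c \right)} = 3 + \left(c + 92\right) = 3 + \left(92 + c\right) = 95 + c$)
$d = -1961$ ($d = 53 \left(\left(-4 + 7^{2}\right) - 82\right) = 53 \left(\left(-4 + 49\right) - 82\right) = 53 \left(45 - 82\right) = 53 \left(-37\right) = -1961$)
$o{\left(t{\left(E \right)} \right)} - d = \left(95 + 3 \left(-1\right)\right) - -1961 = \left(95 - 3\right) + 1961 = 92 + 1961 = 2053$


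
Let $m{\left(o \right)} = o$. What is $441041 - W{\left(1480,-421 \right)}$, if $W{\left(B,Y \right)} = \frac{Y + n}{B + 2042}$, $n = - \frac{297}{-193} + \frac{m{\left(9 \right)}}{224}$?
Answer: $\frac{67154289783671}{152263104} \approx 4.4104 \cdot 10^{5}$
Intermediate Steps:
$n = \frac{68265}{43232}$ ($n = - \frac{297}{-193} + \frac{9}{224} = \left(-297\right) \left(- \frac{1}{193}\right) + 9 \cdot \frac{1}{224} = \frac{297}{193} + \frac{9}{224} = \frac{68265}{43232} \approx 1.579$)
$W{\left(B,Y \right)} = \frac{\frac{68265}{43232} + Y}{2042 + B}$ ($W{\left(B,Y \right)} = \frac{Y + \frac{68265}{43232}}{B + 2042} = \frac{\frac{68265}{43232} + Y}{2042 + B}$)
$441041 - W{\left(1480,-421 \right)} = 441041 - \frac{\frac{68265}{43232} - 421}{2042 + 1480} = 441041 - \frac{1}{3522} \left(- \frac{18132407}{43232}\right) = 441041 - - \frac{18132407}{152263104} = 441041 + \frac{18132407}{152263104} = \frac{67154289783671}{152263104}$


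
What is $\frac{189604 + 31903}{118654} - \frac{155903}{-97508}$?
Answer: $\frac{20048609559}{5784857116} \approx 3.4657$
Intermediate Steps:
$\frac{189604 + 31903}{118654} - \frac{155903}{-97508} = 221507 \cdot \frac{1}{118654} - - \frac{155903}{97508} = \frac{221507}{118654} + \frac{155903}{97508} = \frac{20048609559}{5784857116}$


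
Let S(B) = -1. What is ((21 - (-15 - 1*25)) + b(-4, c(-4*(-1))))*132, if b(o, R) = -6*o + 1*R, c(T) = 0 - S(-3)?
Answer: 11352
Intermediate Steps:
c(T) = 1 (c(T) = 0 - 1*(-1) = 0 + 1 = 1)
b(o, R) = R - 6*o (b(o, R) = -6*o + R = R - 6*o)
((21 - (-15 - 1*25)) + b(-4, c(-4*(-1))))*132 = ((21 - (-15 - 1*25)) + (1 - 6*(-4)))*132 = ((21 - (-15 - 25)) + (1 + 24))*132 = ((21 - 1*(-40)) + 25)*132 = ((21 + 40) + 25)*132 = (61 + 25)*132 = 86*132 = 11352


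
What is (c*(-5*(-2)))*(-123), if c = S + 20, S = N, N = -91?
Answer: 87330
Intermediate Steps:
S = -91
c = -71 (c = -91 + 20 = -71)
(c*(-5*(-2)))*(-123) = -(-355)*(-2)*(-123) = -71*10*(-123) = -710*(-123) = 87330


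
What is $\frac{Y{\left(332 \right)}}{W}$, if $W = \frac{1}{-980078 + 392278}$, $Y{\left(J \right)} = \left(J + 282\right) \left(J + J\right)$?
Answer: $-239643708800$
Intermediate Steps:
$Y{\left(J \right)} = 2 J \left(282 + J\right)$ ($Y{\left(J \right)} = \left(282 + J\right) 2 J = 2 J \left(282 + J\right)$)
$W = - \frac{1}{587800}$ ($W = \frac{1}{-587800} = - \frac{1}{587800} \approx -1.7013 \cdot 10^{-6}$)
$\frac{Y{\left(332 \right)}}{W} = \frac{2 \cdot 332 \left(282 + 332\right)}{- \frac{1}{587800}} = 2 \cdot 332 \cdot 614 \left(-587800\right) = 407696 \left(-587800\right) = -239643708800$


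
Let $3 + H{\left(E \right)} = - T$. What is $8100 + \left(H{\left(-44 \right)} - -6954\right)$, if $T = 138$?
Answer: $14913$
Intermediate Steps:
$H{\left(E \right)} = -141$ ($H{\left(E \right)} = -3 - 138 = -141$)
$8100 + \left(H{\left(-44 \right)} - -6954\right) = 8100 - -6813 = 8100 + \left(-141 + 6954\right) = 8100 + 6813 = 14913$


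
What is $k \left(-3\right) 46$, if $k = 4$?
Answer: $-552$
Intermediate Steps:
$k \left(-3\right) 46 = 4 \left(-3\right) 46 = \left(-12\right) 46 = -552$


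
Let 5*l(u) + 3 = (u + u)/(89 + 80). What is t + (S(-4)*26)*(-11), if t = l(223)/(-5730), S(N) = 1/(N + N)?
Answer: 346192397/9683700 ≈ 35.750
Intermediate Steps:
S(N) = 1/(2*N)
l(u) = -3/5 + 2*u/845 (l(u) = -3/5 + ((u + u)/(89 + 80))/5 = -3/5 + ((2*u)/169)/5 = -3/5 + ((2*u)*(1/169))/5 = -3/5 + (2*u/169)/5 = -3/5 + 2*u/845)
t = 61/4841850 (t = (-3/5 + (2/845)*223)/(-5730) = (-3/5 + 446/845)*(-1/5730) = -61/845*(-1/5730) = 61/4841850 ≈ 1.2598e-5)
t + (S(-4)*26)*(-11) = 61/4841850 + (((1/2)/(-4))*26)*(-11) = 61/4841850 + (((1/2)*(-1/4))*26)*(-11) = 61/4841850 - 1/8*26*(-11) = 61/4841850 - 13/4*(-11) = 61/4841850 + 143/4 = 346192397/9683700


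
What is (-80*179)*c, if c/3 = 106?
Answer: -4553760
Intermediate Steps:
c = 318 (c = 3*106 = 318)
(-80*179)*c = -80*179*318 = -14320*318 = -4553760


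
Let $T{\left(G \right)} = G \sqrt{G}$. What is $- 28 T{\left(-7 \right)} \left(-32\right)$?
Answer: $- 6272 i \sqrt{7} \approx - 16594.0 i$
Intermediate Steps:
$T{\left(G \right)} = G^{\frac{3}{2}}$
$- 28 T{\left(-7 \right)} \left(-32\right) = - 28 \left(-7\right)^{\frac{3}{2}} \left(-32\right) = - 28 \left(- 7 i \sqrt{7}\right) \left(-32\right) = 196 i \sqrt{7} \left(-32\right) = - 6272 i \sqrt{7}$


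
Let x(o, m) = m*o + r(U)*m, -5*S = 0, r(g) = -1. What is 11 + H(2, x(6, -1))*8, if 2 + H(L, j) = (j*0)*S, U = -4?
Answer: -5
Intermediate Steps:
S = 0 (S = -⅕*0 = 0)
x(o, m) = -m + m*o (x(o, m) = m*o - m = -m + m*o)
H(L, j) = -2 (H(L, j) = -2 + (j*0)*0 = -2 + 0*0 = -2 + 0 = -2)
11 + H(2, x(6, -1))*8 = 11 - 2*8 = 11 - 16 = -5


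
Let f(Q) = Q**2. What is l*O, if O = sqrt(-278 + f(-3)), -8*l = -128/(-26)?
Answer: -8*I*sqrt(269)/13 ≈ -10.093*I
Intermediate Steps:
l = -8/13 (l = -(-16)/(-26) = -(-16)*(-1)/26 = -1/8*64/13 = -8/13 ≈ -0.61539)
O = I*sqrt(269) (O = sqrt(-278 + (-3)**2) = sqrt(-278 + 9) = sqrt(-269) = I*sqrt(269) ≈ 16.401*I)
l*O = -8*I*sqrt(269)/13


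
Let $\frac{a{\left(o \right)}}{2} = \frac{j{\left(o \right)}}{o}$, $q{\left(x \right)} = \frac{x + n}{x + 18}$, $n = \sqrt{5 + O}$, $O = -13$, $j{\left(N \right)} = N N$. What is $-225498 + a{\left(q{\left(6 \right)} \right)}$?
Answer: $- \frac{450995}{2} + \frac{i \sqrt{2}}{6} \approx -2.255 \cdot 10^{5} + 0.2357 i$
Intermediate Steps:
$j{\left(N \right)} = N^{2}$
$n = 2 i \sqrt{2}$ ($n = \sqrt{5 - 13} = \sqrt{-8} = 2 i \sqrt{2} \approx 2.8284 i$)
$q{\left(x \right)} = \frac{x + 2 i \sqrt{2}}{18 + x}$ ($q{\left(x \right)} = \frac{x + 2 i \sqrt{2}}{x + 18} = \frac{x + 2 i \sqrt{2}}{18 + x}$)
$a{\left(o \right)} = 2 o$ ($a{\left(o \right)} = 2 \frac{o^{2}}{o} = 2 o$)
$-225498 + a{\left(q{\left(6 \right)} \right)} = -225498 + 2 \frac{6 + 2 i \sqrt{2}}{18 + 6} = -225498 + 2 \frac{6 + 2 i \sqrt{2}}{24} = -225498 + 2 \left(\frac{1}{4} + \frac{i \sqrt{2}}{12}\right) = -225498 + \left(\frac{1}{2} + \frac{i \sqrt{2}}{6}\right) = - \frac{450995}{2} + \frac{i \sqrt{2}}{6}$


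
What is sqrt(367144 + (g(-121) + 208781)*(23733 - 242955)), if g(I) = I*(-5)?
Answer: 2*I*sqrt(11475412637) ≈ 2.1425e+5*I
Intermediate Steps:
g(I) = -5*I
sqrt(367144 + (g(-121) + 208781)*(23733 - 242955)) = sqrt(367144 + (-5*(-121) + 208781)*(23733 - 242955)) = sqrt(367144 + (605 + 208781)*(-219222)) = sqrt(367144 + 209386*(-219222)) = sqrt(367144 - 45902017692) = sqrt(-45901650548) = 2*I*sqrt(11475412637)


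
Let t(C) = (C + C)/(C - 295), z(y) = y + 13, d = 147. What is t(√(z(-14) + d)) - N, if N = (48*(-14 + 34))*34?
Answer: -2835730852/86879 - 590*√146/86879 ≈ -32640.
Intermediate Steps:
z(y) = 13 + y
t(C) = 2*C/(-295 + C) (t(C) = (2*C)/(-295 + C) = 2*C/(-295 + C))
N = 32640 (N = (48*20)*34 = 960*34 = 32640)
t(√(z(-14) + d)) - N = 2*√((13 - 14) + 147)/(-295 + √((13 - 14) + 147)) - 1*32640 = 2*√(-1 + 147)/(-295 + √(-1 + 147)) - 32640 = 2*√146/(-295 + √146) - 32640 = -32640 + 2*√146/(-295 + √146)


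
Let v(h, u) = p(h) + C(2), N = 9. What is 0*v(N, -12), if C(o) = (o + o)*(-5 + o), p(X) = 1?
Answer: 0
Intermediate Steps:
C(o) = 2*o*(-5 + o) (C(o) = (2*o)*(-5 + o) = 2*o*(-5 + o))
v(h, u) = -11 (v(h, u) = 1 + 2*2*(-5 + 2) = 1 + 2*2*(-3) = 1 - 12 = -11)
0*v(N, -12) = 0*(-11) = 0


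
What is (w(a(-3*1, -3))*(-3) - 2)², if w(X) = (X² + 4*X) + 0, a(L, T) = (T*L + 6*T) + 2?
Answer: 4225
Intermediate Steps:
a(L, T) = 2 + 6*T + L*T (a(L, T) = (L*T + 6*T) + 2 = (6*T + L*T) + 2 = 2 + 6*T + L*T)
w(X) = X² + 4*X
(w(a(-3*1, -3))*(-3) - 2)² = (((2 + 6*(-3) - 3*1*(-3))*(4 + (2 + 6*(-3) - 3*1*(-3))))*(-3) - 2)² = (((2 - 18 - 3*(-3))*(4 + (2 - 18 - 3*(-3))))*(-3) - 2)² = (((2 - 18 + 9)*(4 + (2 - 18 + 9)))*(-3) - 2)² = (-7*(4 - 7)*(-3) - 2)² = (-7*(-3)*(-3) - 2)² = (21*(-3) - 2)² = (-63 - 2)² = (-65)² = 4225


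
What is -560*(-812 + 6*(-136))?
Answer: 911680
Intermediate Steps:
-560*(-812 + 6*(-136)) = -560*(-812 - 816) = -560*(-1628) = 911680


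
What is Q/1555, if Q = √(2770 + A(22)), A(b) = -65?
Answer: √2705/1555 ≈ 0.033447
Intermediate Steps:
Q = √2705 (Q = √(2770 - 65) = √2705 ≈ 52.010)
Q/1555 = √2705/1555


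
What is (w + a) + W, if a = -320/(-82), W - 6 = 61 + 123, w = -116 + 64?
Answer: 5818/41 ≈ 141.90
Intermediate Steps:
w = -52
W = 190 (W = 6 + (61 + 123) = 6 + 184 = 190)
a = 160/41 (a = -320*(-1/82) = 160/41 ≈ 3.9024)
(w + a) + W = (-52 + 160/41) + 190 = -1972/41 + 190 = 5818/41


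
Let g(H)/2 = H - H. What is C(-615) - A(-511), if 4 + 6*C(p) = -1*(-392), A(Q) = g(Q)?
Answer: 194/3 ≈ 64.667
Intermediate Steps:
g(H) = 0 (g(H) = 2*(H - H) = 2*0 = 0)
A(Q) = 0
C(p) = 194/3 (C(p) = -⅔ + (-1*(-392))/6 = -⅔ + (⅙)*392 = -⅔ + 196/3 = 194/3)
C(-615) - A(-511) = 194/3 - 1*0 = 194/3 + 0 = 194/3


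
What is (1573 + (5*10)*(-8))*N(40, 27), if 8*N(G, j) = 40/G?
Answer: 1173/8 ≈ 146.63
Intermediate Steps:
N(G, j) = 5/G (N(G, j) = (40/G)/8 = 5/G)
(1573 + (5*10)*(-8))*N(40, 27) = (1573 + (5*10)*(-8))*(5/40) = (1573 + 50*(-8))*(5*(1/40)) = (1573 - 400)*(1/8) = 1173*(1/8) = 1173/8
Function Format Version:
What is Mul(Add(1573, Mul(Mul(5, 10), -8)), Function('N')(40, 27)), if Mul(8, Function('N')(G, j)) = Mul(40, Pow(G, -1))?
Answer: Rational(1173, 8) ≈ 146.63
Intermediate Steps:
Function('N')(G, j) = Mul(5, Pow(G, -1)) (Function('N')(G, j) = Mul(Rational(1, 8), Mul(40, Pow(G, -1))) = Mul(5, Pow(G, -1)))
Mul(Add(1573, Mul(Mul(5, 10), -8)), Function('N')(40, 27)) = Mul(Add(1573, Mul(Mul(5, 10), -8)), Mul(5, Pow(40, -1))) = Mul(Add(1573, Mul(50, -8)), Mul(5, Rational(1, 40))) = Mul(Add(1573, -400), Rational(1, 8)) = Mul(1173, Rational(1, 8)) = Rational(1173, 8)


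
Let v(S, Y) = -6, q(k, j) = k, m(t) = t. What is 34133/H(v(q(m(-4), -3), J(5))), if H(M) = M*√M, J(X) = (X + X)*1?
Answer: 34133*I*√6/36 ≈ 2322.5*I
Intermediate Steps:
J(X) = 2*X (J(X) = (2*X)*1 = 2*X)
H(M) = M^(3/2)
34133/H(v(q(m(-4), -3), J(5))) = 34133/((-6)^(3/2)) = 34133/((-6*I*√6)) = 34133*(I*√6/36) = 34133*I*√6/36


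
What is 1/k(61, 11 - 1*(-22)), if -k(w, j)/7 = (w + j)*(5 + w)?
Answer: -1/43428 ≈ -2.3027e-5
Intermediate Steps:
k(w, j) = -7*(5 + w)*(j + w) (k(w, j) = -7*(w + j)*(5 + w) = -7*(j + w)*(5 + w) = -7*(5 + w)*(j + w))
1/k(61, 11 - 1*(-22)) = 1/(-35*(11 - 1*(-22)) - 35*61 - 7*61² - 7*(11 - 1*(-22))*61) = 1/(-35*(11 + 22) - 2135 - 7*3721 - 7*(11 + 22)*61) = 1/(-35*33 - 2135 - 26047 - 7*33*61) = 1/(-1155 - 2135 - 26047 - 14091) = 1/(-43428) = -1/43428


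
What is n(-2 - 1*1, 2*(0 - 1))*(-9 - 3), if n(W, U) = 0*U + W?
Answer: 36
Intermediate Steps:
n(W, U) = W (n(W, U) = 0 + W = W)
n(-2 - 1*1, 2*(0 - 1))*(-9 - 3) = (-2 - 1*1)*(-9 - 3) = (-2 - 1)*(-12) = -3*(-12) = 36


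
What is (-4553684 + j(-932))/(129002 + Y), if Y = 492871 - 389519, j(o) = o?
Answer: -2277308/116177 ≈ -19.602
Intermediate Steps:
Y = 103352
(-4553684 + j(-932))/(129002 + Y) = (-4553684 - 932)/(129002 + 103352) = -4554616/232354 = -4554616*1/232354 = -2277308/116177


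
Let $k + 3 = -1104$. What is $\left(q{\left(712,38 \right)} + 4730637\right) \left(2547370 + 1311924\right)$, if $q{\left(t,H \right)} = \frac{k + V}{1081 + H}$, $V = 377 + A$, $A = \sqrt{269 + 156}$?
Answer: $\frac{20429489532836462}{1119} + \frac{19296470 \sqrt{17}}{1119} \approx 1.8257 \cdot 10^{13}$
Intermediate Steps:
$k = -1107$ ($k = -3 - 1104 = -1107$)
$A = 5 \sqrt{17}$ ($A = \sqrt{425} = 5 \sqrt{17} \approx 20.616$)
$V = 377 + 5 \sqrt{17} \approx 397.62$
$q{\left(t,H \right)} = \frac{-730 + 5 \sqrt{17}}{1081 + H}$ ($q{\left(t,H \right)} = \frac{-1107 + \left(377 + 5 \sqrt{17}\right)}{1081 + H} = \frac{-730 + 5 \sqrt{17}}{1081 + H}$)
$\left(q{\left(712,38 \right)} + 4730637\right) \left(2547370 + 1311924\right) = \left(\frac{5 \left(-146 + \sqrt{17}\right)}{1081 + 38} + 4730637\right) \left(2547370 + 1311924\right) = \left(\frac{5 \left(-146 + \sqrt{17}\right)}{1119} + 4730637\right) 3859294 = \left(5 \cdot \frac{1}{1119} \left(-146 + \sqrt{17}\right) + 4730637\right) 3859294 = \left(\left(- \frac{730}{1119} + \frac{5 \sqrt{17}}{1119}\right) + 4730637\right) 3859294 = \left(\frac{5293582073}{1119} + \frac{5 \sqrt{17}}{1119}\right) 3859294 = \frac{20429489532836462}{1119} + \frac{19296470 \sqrt{17}}{1119}$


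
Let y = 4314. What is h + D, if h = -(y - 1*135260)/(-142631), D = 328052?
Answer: 46790253866/142631 ≈ 3.2805e+5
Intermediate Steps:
h = -130946/142631 (h = -(4314 - 1*135260)/(-142631) = -(4314 - 135260)*(-1/142631) = -1*(-130946)*(-1/142631) = 130946*(-1/142631) = -130946/142631 ≈ -0.91808)
h + D = -130946/142631 + 328052 = 46790253866/142631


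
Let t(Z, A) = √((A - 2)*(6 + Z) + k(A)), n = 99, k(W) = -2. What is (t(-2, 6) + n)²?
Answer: (99 + √14)² ≈ 10556.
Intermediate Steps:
t(Z, A) = √(-2 + (-2 + A)*(6 + Z)) (t(Z, A) = √((A - 2)*(6 + Z) - 2) = √((-2 + A)*(6 + Z) - 2) = √(-2 + (-2 + A)*(6 + Z)))
(t(-2, 6) + n)² = (√(-14 - 2*(-2) + 6*6 + 6*(-2)) + 99)² = (√(-14 + 4 + 36 - 12) + 99)² = (√14 + 99)² = (99 + √14)²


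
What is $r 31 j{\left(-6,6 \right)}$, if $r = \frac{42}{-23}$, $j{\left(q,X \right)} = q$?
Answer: $\frac{7812}{23} \approx 339.65$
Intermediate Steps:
$r = - \frac{42}{23}$ ($r = 42 \left(- \frac{1}{23}\right) = - \frac{42}{23} \approx -1.8261$)
$r 31 j{\left(-6,6 \right)} = \left(- \frac{42}{23}\right) 31 \left(-6\right) = \left(- \frac{1302}{23}\right) \left(-6\right) = \frac{7812}{23}$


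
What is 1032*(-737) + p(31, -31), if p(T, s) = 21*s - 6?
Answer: -761241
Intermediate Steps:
p(T, s) = -6 + 21*s
1032*(-737) + p(31, -31) = 1032*(-737) + (-6 + 21*(-31)) = -760584 + (-6 - 651) = -760584 - 657 = -761241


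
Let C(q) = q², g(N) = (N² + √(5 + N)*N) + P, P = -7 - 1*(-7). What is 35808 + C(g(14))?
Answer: 77948 + 5488*√19 ≈ 1.0187e+5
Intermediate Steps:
P = 0 (P = -7 + 7 = 0)
g(N) = N² + N*√(5 + N) (g(N) = (N² + √(5 + N)*N) + 0 = (N² + N*√(5 + N)) + 0 = N² + N*√(5 + N))
35808 + C(g(14)) = 35808 + (14*(14 + √(5 + 14)))² = 35808 + (14*(14 + √19))² = 35808 + (196 + 14*√19)²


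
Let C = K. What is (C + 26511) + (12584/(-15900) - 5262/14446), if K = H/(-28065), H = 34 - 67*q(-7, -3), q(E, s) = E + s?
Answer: 474694332612184/17906358725 ≈ 26510.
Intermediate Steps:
H = 704 (H = 34 - 67*(-7 - 3) = 34 - 67*(-10) = 34 + 670 = 704)
K = -704/28065 (K = 704/(-28065) = 704*(-1/28065) = -704/28065 ≈ -0.025085)
C = -704/28065 ≈ -0.025085
(C + 26511) + (12584/(-15900) - 5262/14446) = (-704/28065 + 26511) + (12584/(-15900) - 5262/14446) = 744030511/28065 + (12584*(-1/15900) - 5262*1/14446) = 744030511/28065 + (-3146/3975 - 2631/7223) = 744030511/28065 - 33181783/28711425 = 474694332612184/17906358725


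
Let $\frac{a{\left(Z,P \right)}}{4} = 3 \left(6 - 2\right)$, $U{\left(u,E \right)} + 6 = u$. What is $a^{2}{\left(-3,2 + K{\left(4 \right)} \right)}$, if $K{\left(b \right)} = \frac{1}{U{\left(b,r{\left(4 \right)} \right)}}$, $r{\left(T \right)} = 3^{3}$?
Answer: $2304$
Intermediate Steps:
$r{\left(T \right)} = 27$
$U{\left(u,E \right)} = -6 + u$
$K{\left(b \right)} = \frac{1}{-6 + b}$
$a{\left(Z,P \right)} = 48$ ($a{\left(Z,P \right)} = 4 \cdot 3 \left(6 - 2\right) = 4 \cdot 3 \cdot 4 = 4 \cdot 12 = 48$)
$a^{2}{\left(-3,2 + K{\left(4 \right)} \right)} = 48^{2} = 2304$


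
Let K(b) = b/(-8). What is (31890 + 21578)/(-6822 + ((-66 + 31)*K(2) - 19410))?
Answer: -213872/104893 ≈ -2.0390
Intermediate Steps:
K(b) = -b/8 (K(b) = b*(-⅛) = -b/8)
(31890 + 21578)/(-6822 + ((-66 + 31)*K(2) - 19410)) = (31890 + 21578)/(-6822 + ((-66 + 31)*(-⅛*2) - 19410)) = 53468/(-6822 + (-35*(-¼) - 19410)) = 53468/(-6822 + (35/4 - 19410)) = 53468/(-6822 - 77605/4) = 53468/(-104893/4) = 53468*(-4/104893) = -213872/104893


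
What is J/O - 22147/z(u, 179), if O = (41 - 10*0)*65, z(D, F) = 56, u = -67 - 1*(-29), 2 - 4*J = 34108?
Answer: -59499239/149240 ≈ -398.68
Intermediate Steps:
J = -17053/2 (J = 1/2 - 1/4*34108 = 1/2 - 8527 = -17053/2 ≈ -8526.5)
u = -38 (u = -67 + 29 = -38)
O = 2665 (O = (41 + 0)*65 = 41*65 = 2665)
J/O - 22147/z(u, 179) = -17053/2/2665 - 22147/56 = -17053/2*1/2665 - 22147*1/56 = -17053/5330 - 22147/56 = -59499239/149240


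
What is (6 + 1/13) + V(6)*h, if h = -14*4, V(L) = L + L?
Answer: -8657/13 ≈ -665.92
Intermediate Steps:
V(L) = 2*L
h = -56
(6 + 1/13) + V(6)*h = (6 + 1/13) + (2*6)*(-56) = (6 + 1/13) + 12*(-56) = 79/13 - 672 = -8657/13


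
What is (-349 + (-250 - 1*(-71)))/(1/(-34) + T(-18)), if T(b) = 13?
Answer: -5984/147 ≈ -40.707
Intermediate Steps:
(-349 + (-250 - 1*(-71)))/(1/(-34) + T(-18)) = (-349 + (-250 - 1*(-71)))/(1/(-34) + 13) = (-349 + (-250 + 71))/(-1/34 + 13) = (-349 - 179)/(441/34) = -528*34/441 = -5984/147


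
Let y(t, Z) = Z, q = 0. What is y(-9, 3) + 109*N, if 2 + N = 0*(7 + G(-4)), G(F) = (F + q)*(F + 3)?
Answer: -215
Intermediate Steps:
G(F) = F*(3 + F) (G(F) = (F + 0)*(F + 3) = F*(3 + F))
N = -2 (N = -2 + 0*(7 - 4*(3 - 4)) = -2 + 0*(7 - 4*(-1)) = -2 + 0*(7 + 4) = -2 + 0*11 = -2 + 0 = -2)
y(-9, 3) + 109*N = 3 + 109*(-2) = 3 - 218 = -215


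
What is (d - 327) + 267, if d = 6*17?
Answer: 42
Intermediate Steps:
d = 102
(d - 327) + 267 = (102 - 327) + 267 = -225 + 267 = 42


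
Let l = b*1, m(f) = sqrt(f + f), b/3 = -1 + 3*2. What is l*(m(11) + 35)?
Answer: 525 + 15*sqrt(22) ≈ 595.36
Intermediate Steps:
b = 15 (b = 3*(-1 + 3*2) = 3*(-1 + 6) = 3*5 = 15)
m(f) = sqrt(2)*sqrt(f) (m(f) = sqrt(2*f) = sqrt(2)*sqrt(f))
l = 15 (l = 15*1 = 15)
l*(m(11) + 35) = 15*(sqrt(2)*sqrt(11) + 35) = 15*(sqrt(22) + 35) = 15*(35 + sqrt(22)) = 525 + 15*sqrt(22)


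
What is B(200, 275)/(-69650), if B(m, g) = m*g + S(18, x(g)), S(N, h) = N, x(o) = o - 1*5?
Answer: -27509/34825 ≈ -0.78992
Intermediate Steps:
x(o) = -5 + o (x(o) = o - 5 = -5 + o)
B(m, g) = 18 + g*m (B(m, g) = m*g + 18 = g*m + 18 = 18 + g*m)
B(200, 275)/(-69650) = (18 + 275*200)/(-69650) = (18 + 55000)*(-1/69650) = 55018*(-1/69650) = -27509/34825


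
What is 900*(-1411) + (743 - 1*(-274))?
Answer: -1268883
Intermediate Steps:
900*(-1411) + (743 - 1*(-274)) = -1269900 + (743 + 274) = -1269900 + 1017 = -1268883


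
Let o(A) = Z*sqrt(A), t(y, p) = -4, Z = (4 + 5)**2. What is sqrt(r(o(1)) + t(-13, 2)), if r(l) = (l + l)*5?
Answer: sqrt(806) ≈ 28.390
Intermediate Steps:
Z = 81 (Z = 9**2 = 81)
o(A) = 81*sqrt(A)
r(l) = 10*l (r(l) = (2*l)*5 = 10*l)
sqrt(r(o(1)) + t(-13, 2)) = sqrt(10*(81*sqrt(1)) - 4) = sqrt(10*(81*1) - 4) = sqrt(10*81 - 4) = sqrt(810 - 4) = sqrt(806)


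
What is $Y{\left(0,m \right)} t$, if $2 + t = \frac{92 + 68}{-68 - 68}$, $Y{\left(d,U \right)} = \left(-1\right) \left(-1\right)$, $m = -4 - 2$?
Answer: $- \frac{54}{17} \approx -3.1765$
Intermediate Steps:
$m = -6$
$Y{\left(d,U \right)} = 1$
$t = - \frac{54}{17}$ ($t = -2 + \frac{92 + 68}{-68 - 68} = -2 + \frac{160}{-136} = -2 + 160 \left(- \frac{1}{136}\right) = -2 - \frac{20}{17} = - \frac{54}{17} \approx -3.1765$)
$Y{\left(0,m \right)} t = 1 \left(- \frac{54}{17}\right) = - \frac{54}{17}$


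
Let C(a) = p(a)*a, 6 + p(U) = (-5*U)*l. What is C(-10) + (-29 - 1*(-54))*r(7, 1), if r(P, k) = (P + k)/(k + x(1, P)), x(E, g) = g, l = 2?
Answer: -915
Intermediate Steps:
p(U) = -6 - 10*U (p(U) = -6 - 5*U*2 = -6 - 10*U)
r(P, k) = 1 (r(P, k) = (P + k)/(k + P) = (P + k)/(P + k) = 1)
C(a) = a*(-6 - 10*a) (C(a) = (-6 - 10*a)*a = a*(-6 - 10*a))
C(-10) + (-29 - 1*(-54))*r(7, 1) = -2*(-10)*(3 + 5*(-10)) + (-29 - 1*(-54))*1 = -2*(-10)*(3 - 50) + (-29 + 54)*1 = -2*(-10)*(-47) + 25*1 = -940 + 25 = -915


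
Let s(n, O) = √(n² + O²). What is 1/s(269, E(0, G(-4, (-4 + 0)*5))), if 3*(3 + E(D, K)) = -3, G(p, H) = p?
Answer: √72377/72377 ≈ 0.0037171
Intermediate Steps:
E(D, K) = -4 (E(D, K) = -3 + (⅓)*(-3) = -3 - 1 = -4)
s(n, O) = √(O² + n²)
1/s(269, E(0, G(-4, (-4 + 0)*5))) = 1/(√((-4)² + 269²)) = 1/(√(16 + 72361)) = 1/(√72377) = √72377/72377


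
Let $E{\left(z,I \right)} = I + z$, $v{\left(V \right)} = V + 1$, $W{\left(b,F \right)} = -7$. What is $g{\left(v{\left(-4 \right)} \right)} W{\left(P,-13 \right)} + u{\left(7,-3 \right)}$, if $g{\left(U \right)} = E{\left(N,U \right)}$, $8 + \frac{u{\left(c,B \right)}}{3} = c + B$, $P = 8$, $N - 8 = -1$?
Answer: $-40$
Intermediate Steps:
$N = 7$ ($N = 8 - 1 = 7$)
$v{\left(V \right)} = 1 + V$
$u{\left(c,B \right)} = -24 + 3 B + 3 c$ ($u{\left(c,B \right)} = -24 + 3 \left(c + B\right) = -24 + 3 \left(B + c\right) = -24 + \left(3 B + 3 c\right) = -24 + 3 B + 3 c$)
$g{\left(U \right)} = 7 + U$ ($g{\left(U \right)} = U + 7 = 7 + U$)
$g{\left(v{\left(-4 \right)} \right)} W{\left(P,-13 \right)} + u{\left(7,-3 \right)} = \left(7 + \left(1 - 4\right)\right) \left(-7\right) + \left(-24 + 3 \left(-3\right) + 3 \cdot 7\right) = \left(7 - 3\right) \left(-7\right) - 12 = 4 \left(-7\right) - 12 = -28 - 12 = -40$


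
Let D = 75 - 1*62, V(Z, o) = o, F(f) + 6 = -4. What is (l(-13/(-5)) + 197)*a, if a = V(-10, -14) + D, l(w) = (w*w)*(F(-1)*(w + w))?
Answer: 3863/25 ≈ 154.52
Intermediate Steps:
F(f) = -10 (F(f) = -6 - 4 = -10)
D = 13 (D = 75 - 62 = 13)
l(w) = -20*w³ (l(w) = (w*w)*(-10*(w + w)) = w²*(-20*w) = -20*w³)
a = -1 (a = -14 + 13 = -1)
(l(-13/(-5)) + 197)*a = (-20*(-13/(-5))³ + 197)*(-1) = (-20*(-13*(-⅕))³ + 197)*(-1) = (-20*(13/5)³ + 197)*(-1) = (-20*2197/125 + 197)*(-1) = (-8788/25 + 197)*(-1) = -3863/25*(-1) = 3863/25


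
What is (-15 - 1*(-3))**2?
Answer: 144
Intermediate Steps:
(-15 - 1*(-3))**2 = (-15 + 3)**2 = (-12)**2 = 144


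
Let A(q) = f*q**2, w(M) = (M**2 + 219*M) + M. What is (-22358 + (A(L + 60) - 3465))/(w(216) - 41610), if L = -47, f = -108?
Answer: -44075/52566 ≈ -0.83847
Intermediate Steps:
w(M) = M**2 + 220*M
A(q) = -108*q**2
(-22358 + (A(L + 60) - 3465))/(w(216) - 41610) = (-22358 + (-108*(-47 + 60)**2 - 3465))/(216*(220 + 216) - 41610) = (-22358 + (-108*13**2 - 3465))/(216*436 - 41610) = (-22358 + (-108*169 - 3465))/(94176 - 41610) = (-22358 + (-18252 - 3465))/52566 = (-22358 - 21717)*(1/52566) = -44075*1/52566 = -44075/52566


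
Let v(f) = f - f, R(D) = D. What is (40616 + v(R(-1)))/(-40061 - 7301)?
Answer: -20308/23681 ≈ -0.85756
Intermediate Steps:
v(f) = 0
(40616 + v(R(-1)))/(-40061 - 7301) = (40616 + 0)/(-40061 - 7301) = 40616/(-47362) = 40616*(-1/47362) = -20308/23681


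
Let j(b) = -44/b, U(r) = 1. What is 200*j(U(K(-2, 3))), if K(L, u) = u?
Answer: -8800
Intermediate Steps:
200*j(U(K(-2, 3))) = 200*(-44/1) = 200*(-44*1) = 200*(-44) = -8800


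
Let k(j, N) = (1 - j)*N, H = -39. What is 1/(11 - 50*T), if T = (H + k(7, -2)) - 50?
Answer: 1/3861 ≈ 0.00025900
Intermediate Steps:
k(j, N) = N*(1 - j)
T = -77 (T = (-39 - 2*(1 - 1*7)) - 50 = (-39 - 2*(1 - 7)) - 50 = (-39 - 2*(-6)) - 50 = (-39 + 12) - 50 = -27 - 50 = -77)
1/(11 - 50*T) = 1/(11 - 50*(-77)) = 1/(11 + 3850) = 1/3861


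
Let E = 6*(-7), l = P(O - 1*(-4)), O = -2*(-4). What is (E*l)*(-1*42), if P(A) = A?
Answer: 21168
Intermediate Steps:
O = 8
l = 12 (l = 8 - 1*(-4) = 8 + 4 = 12)
E = -42
(E*l)*(-1*42) = (-42*12)*(-1*42) = -504*(-42) = 21168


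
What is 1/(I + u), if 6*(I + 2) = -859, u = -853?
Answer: -6/5989 ≈ -0.0010018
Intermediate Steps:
I = -871/6 (I = -2 + (⅙)*(-859) = -2 - 859/6 = -871/6 ≈ -145.17)
1/(I + u) = 1/(-871/6 - 853) = 1/(-5989/6) = -6/5989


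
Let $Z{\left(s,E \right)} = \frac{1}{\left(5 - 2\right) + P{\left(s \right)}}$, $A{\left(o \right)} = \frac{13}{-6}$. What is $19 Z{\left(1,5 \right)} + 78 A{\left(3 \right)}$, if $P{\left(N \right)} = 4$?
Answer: $- \frac{1164}{7} \approx -166.29$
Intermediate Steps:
$A{\left(o \right)} = - \frac{13}{6}$ ($A{\left(o \right)} = 13 \left(- \frac{1}{6}\right) = - \frac{13}{6}$)
$Z{\left(s,E \right)} = \frac{1}{7}$ ($Z{\left(s,E \right)} = \frac{1}{\left(5 - 2\right) + 4} = \frac{1}{3 + 4} = \frac{1}{7}$)
$19 Z{\left(1,5 \right)} + 78 A{\left(3 \right)} = 19 \cdot \frac{1}{7} + 78 \left(- \frac{13}{6}\right) = \frac{19}{7} - 169 = - \frac{1164}{7}$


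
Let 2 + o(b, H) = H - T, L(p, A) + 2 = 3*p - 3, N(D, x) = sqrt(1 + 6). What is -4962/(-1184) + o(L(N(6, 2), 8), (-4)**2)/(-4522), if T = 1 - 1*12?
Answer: 5602141/1338512 ≈ 4.1853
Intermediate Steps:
N(D, x) = sqrt(7)
T = -11 (T = 1 - 12 = -11)
L(p, A) = -5 + 3*p (L(p, A) = -2 + (3*p - 3) = -2 + (-3 + 3*p) = -5 + 3*p)
o(b, H) = 9 + H (o(b, H) = -2 + (H - 1*(-11)) = -2 + (H + 11) = -2 + (11 + H) = 9 + H)
-4962/(-1184) + o(L(N(6, 2), 8), (-4)**2)/(-4522) = -4962/(-1184) + (9 + (-4)**2)/(-4522) = -4962*(-1/1184) + (9 + 16)*(-1/4522) = 2481/592 + 25*(-1/4522) = 2481/592 - 25/4522 = 5602141/1338512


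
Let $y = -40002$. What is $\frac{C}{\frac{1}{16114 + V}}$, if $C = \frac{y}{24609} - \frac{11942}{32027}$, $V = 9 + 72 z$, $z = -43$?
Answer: $- \frac{6839282394588}{262717481} \approx -26033.0$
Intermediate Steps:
$V = -3087$ ($V = 9 + 72 \left(-43\right) = 9 - 3096 = -3087$)
$C = - \frac{525008244}{262717481}$ ($C = - \frac{40002}{24609} - \frac{11942}{32027} = \left(-40002\right) \frac{1}{24609} - \frac{11942}{32027} = - \frac{13334}{8203} - \frac{11942}{32027} = - \frac{525008244}{262717481} \approx -1.9984$)
$\frac{C}{\frac{1}{16114 + V}} = - \frac{525008244}{262717481 \frac{1}{16114 - 3087}} = - \frac{525008244}{262717481 \cdot \frac{1}{13027}} = - \frac{525008244 \frac{1}{\frac{1}{13027}}}{262717481} = \left(- \frac{525008244}{262717481}\right) 13027 = - \frac{6839282394588}{262717481}$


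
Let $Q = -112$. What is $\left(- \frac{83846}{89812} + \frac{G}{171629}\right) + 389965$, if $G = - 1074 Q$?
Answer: $\frac{3005525486294771}{7707171874} \approx 3.8997 \cdot 10^{5}$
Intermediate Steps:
$G = 120288$ ($G = \left(-1074\right) \left(-112\right) = 120288$)
$\left(- \frac{83846}{89812} + \frac{G}{171629}\right) + 389965 = \left(- \frac{83846}{89812} + \frac{120288}{171629}\right) + 389965 = \left(\left(-83846\right) \frac{1}{89812} + 120288 \cdot \frac{1}{171629}\right) + 389965 = \left(- \frac{41923}{44906} + \frac{120288}{171629}\right) + 389965 = - \frac{1793549639}{7707171874} + 389965 = \frac{3005525486294771}{7707171874}$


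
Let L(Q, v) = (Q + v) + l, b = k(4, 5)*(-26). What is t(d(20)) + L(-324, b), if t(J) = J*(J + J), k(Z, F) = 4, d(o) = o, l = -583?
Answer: -211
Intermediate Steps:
t(J) = 2*J² (t(J) = J*(2*J) = 2*J²)
b = -104 (b = 4*(-26) = -104)
L(Q, v) = -583 + Q + v (L(Q, v) = (Q + v) - 583 = -583 + Q + v)
t(d(20)) + L(-324, b) = 2*20² + (-583 - 324 - 104) = 2*400 - 1011 = 800 - 1011 = -211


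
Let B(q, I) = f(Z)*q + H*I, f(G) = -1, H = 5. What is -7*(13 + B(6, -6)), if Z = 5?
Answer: 161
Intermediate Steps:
B(q, I) = -q + 5*I
-7*(13 + B(6, -6)) = -7*(13 + (-1*6 + 5*(-6))) = -7*(13 + (-6 - 30)) = -7*(13 - 36) = -7*(-23) = 161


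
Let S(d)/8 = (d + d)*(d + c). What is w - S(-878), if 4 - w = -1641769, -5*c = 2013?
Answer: -81740479/5 ≈ -1.6348e+7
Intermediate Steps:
c = -2013/5 (c = -⅕*2013 = -2013/5 ≈ -402.60)
w = 1641773 (w = 4 - 1*(-1641769) = 4 + 1641769 = 1641773)
S(d) = 16*d*(-2013/5 + d) (S(d) = 8*((d + d)*(d - 2013/5)) = 8*((2*d)*(-2013/5 + d)) = 8*(2*d*(-2013/5 + d)) = 16*d*(-2013/5 + d))
w - S(-878) = 1641773 - 16*(-878)*(-2013 + 5*(-878))/5 = 1641773 - 16*(-878)*(-2013 - 4390)/5 = 1641773 - 16*(-878)*(-6403)/5 = 1641773 - 1*89949344/5 = 1641773 - 89949344/5 = -81740479/5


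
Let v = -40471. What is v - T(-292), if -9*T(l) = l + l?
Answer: -364823/9 ≈ -40536.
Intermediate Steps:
T(l) = -2*l/9 (T(l) = -(l + l)/9 = -2*l/9)
v - T(-292) = -40471 - (-2)*(-292)/9 = -40471 - 1*584/9 = -40471 - 584/9 = -364823/9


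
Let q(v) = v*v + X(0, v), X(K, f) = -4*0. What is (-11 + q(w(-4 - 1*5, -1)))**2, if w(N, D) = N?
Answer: 4900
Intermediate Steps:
X(K, f) = 0
q(v) = v**2 (q(v) = v*v + 0 = v**2 + 0 = v**2)
(-11 + q(w(-4 - 1*5, -1)))**2 = (-11 + (-4 - 1*5)**2)**2 = (-11 + (-4 - 5)**2)**2 = (-11 + (-9)**2)**2 = (-11 + 81)**2 = 70**2 = 4900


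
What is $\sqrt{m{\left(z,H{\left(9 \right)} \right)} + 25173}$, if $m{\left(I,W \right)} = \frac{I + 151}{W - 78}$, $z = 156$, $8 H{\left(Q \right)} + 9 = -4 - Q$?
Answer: $\frac{\sqrt{2625877273}}{323} \approx 158.65$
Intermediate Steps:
$H{\left(Q \right)} = - \frac{13}{8} - \frac{Q}{8}$ ($H{\left(Q \right)} = - \frac{9}{8} + \frac{-4 - Q}{8} = - \frac{9}{8} - \left(\frac{1}{2} + \frac{Q}{8}\right) = - \frac{13}{8} - \frac{Q}{8}$)
$m{\left(I,W \right)} = \frac{151 + I}{-78 + W}$
$\sqrt{m{\left(z,H{\left(9 \right)} \right)} + 25173} = \sqrt{\frac{151 + 156}{-78 - \frac{11}{4}} + 25173} = \sqrt{\frac{1}{-78 - \frac{11}{4}} \cdot 307 + 25173} = \sqrt{\frac{1}{- \frac{323}{4}} \cdot 307 + 25173} = \sqrt{\left(- \frac{4}{323}\right) 307 + 25173} = \sqrt{- \frac{1228}{323} + 25173} = \sqrt{\frac{8129651}{323}} = \frac{\sqrt{2625877273}}{323}$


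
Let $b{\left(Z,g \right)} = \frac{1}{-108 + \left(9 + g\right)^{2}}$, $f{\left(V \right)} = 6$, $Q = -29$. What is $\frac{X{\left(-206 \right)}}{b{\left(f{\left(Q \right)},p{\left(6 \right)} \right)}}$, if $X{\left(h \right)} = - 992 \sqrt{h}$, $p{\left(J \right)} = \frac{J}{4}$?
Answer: $- 2232 i \sqrt{206} \approx - 32035.0 i$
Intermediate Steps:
$p{\left(J \right)} = \frac{J}{4}$ ($p{\left(J \right)} = J \frac{1}{4} = \frac{J}{4}$)
$\frac{X{\left(-206 \right)}}{b{\left(f{\left(Q \right)},p{\left(6 \right)} \right)}} = \frac{\left(-992\right) \sqrt{-206}}{\frac{1}{-108 + \left(9 + \frac{1}{4} \cdot 6\right)^{2}}} = \frac{\left(-992\right) i \sqrt{206}}{\frac{1}{-108 + \left(9 + \frac{3}{2}\right)^{2}}} = \frac{\left(-992\right) i \sqrt{206}}{\frac{1}{-108 + \left(\frac{21}{2}\right)^{2}}} = \frac{\left(-992\right) i \sqrt{206}}{\frac{1}{-108 + \frac{441}{4}}} = \frac{\left(-992\right) i \sqrt{206}}{\frac{1}{\frac{9}{4}}} = \frac{\left(-992\right) i \sqrt{206}}{\frac{4}{9}} = - 992 i \sqrt{206} \cdot \frac{9}{4} = - 2232 i \sqrt{206}$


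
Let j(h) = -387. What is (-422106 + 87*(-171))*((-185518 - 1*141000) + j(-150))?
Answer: 142851927615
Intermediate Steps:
(-422106 + 87*(-171))*((-185518 - 1*141000) + j(-150)) = (-422106 + 87*(-171))*((-185518 - 1*141000) - 387) = (-422106 - 14877)*((-185518 - 141000) - 387) = -436983*(-326518 - 387) = -436983*(-326905) = 142851927615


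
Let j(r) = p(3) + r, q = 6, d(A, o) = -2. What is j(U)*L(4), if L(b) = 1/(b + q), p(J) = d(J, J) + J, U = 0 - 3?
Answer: -⅕ ≈ -0.20000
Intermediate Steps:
U = -3
p(J) = -2 + J
j(r) = 1 + r (j(r) = (-2 + 3) + r = 1 + r)
L(b) = 1/(6 + b) (L(b) = 1/(b + 6) = 1/(6 + b))
j(U)*L(4) = (1 - 3)/(6 + 4) = -2/10 = -2*⅒ = -⅕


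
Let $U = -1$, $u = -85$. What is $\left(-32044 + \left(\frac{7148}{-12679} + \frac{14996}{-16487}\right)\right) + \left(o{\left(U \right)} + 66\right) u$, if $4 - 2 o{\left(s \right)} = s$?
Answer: $- \frac{15831741789029}{418077346} \approx -37868.0$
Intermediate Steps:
$o{\left(s \right)} = 2 - \frac{s}{2}$
$\left(-32044 + \left(\frac{7148}{-12679} + \frac{14996}{-16487}\right)\right) + \left(o{\left(U \right)} + 66\right) u = \left(-32044 + \left(\frac{7148}{-12679} + \frac{14996}{-16487}\right)\right) + \left(\left(2 - - \frac{1}{2}\right) + 66\right) \left(-85\right) = \left(-32044 + \left(7148 \left(- \frac{1}{12679}\right) + 14996 \left(- \frac{1}{16487}\right)\right)\right) + \left(\left(2 + \frac{1}{2}\right) + 66\right) \left(-85\right) = \left(-32044 - \frac{307983360}{209038673}\right) + \left(\frac{5}{2} + 66\right) \left(-85\right) = \left(-32044 - \frac{307983360}{209038673}\right) + \frac{137}{2} \left(-85\right) = - \frac{6698743220972}{209038673} - \frac{11645}{2} = - \frac{15831741789029}{418077346}$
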